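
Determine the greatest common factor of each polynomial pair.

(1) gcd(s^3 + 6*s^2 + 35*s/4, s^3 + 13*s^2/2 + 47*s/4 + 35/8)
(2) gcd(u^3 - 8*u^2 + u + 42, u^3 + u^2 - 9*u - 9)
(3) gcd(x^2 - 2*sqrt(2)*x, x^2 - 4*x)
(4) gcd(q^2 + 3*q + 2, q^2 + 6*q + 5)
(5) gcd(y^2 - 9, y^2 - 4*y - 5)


(1) = s^2 + 6*s + 35/4
(2) = gcd((u - 7)*(u - 3)*(u + 2), (u - 3)*(u + 1)*(u + 3)) = u - 3
(3) = x
(4) = q + 1
(5) = 1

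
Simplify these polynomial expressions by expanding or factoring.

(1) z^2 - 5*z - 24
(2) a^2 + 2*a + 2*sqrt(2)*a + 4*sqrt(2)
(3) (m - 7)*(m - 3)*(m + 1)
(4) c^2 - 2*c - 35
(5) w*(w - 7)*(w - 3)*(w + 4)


(1) = (z - 8)*(z + 3)
(2) = (a + 2)*(a + 2*sqrt(2))
(3) = m^3 - 9*m^2 + 11*m + 21
(4) = (c - 7)*(c + 5)
(5) = w^4 - 6*w^3 - 19*w^2 + 84*w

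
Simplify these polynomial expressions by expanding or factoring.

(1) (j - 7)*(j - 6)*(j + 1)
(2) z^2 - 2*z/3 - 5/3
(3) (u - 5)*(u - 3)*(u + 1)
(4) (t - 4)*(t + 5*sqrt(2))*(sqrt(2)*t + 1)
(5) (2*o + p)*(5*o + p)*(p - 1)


(1) = j^3 - 12*j^2 + 29*j + 42
(2) = (z - 5/3)*(z + 1)
(3) = u^3 - 7*u^2 + 7*u + 15
(4) = sqrt(2)*t^3 - 4*sqrt(2)*t^2 + 11*t^2 - 44*t + 5*sqrt(2)*t - 20*sqrt(2)
(5) = 10*o^2*p - 10*o^2 + 7*o*p^2 - 7*o*p + p^3 - p^2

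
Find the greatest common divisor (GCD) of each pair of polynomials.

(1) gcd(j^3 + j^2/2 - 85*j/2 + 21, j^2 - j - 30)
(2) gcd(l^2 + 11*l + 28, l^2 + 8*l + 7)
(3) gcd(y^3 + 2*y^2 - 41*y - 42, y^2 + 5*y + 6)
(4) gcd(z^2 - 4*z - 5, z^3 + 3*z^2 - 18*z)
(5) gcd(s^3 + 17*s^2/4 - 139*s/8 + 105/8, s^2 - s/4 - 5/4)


(1) = j - 6
(2) = l + 7
(3) = gcd((y - 6)*(y + 1)*(y + 7), (y + 2)*(y + 3)) = 1
(4) = gcd((z - 5)*(z + 1), z*(z - 3)*(z + 6)) = 1
(5) = s - 5/4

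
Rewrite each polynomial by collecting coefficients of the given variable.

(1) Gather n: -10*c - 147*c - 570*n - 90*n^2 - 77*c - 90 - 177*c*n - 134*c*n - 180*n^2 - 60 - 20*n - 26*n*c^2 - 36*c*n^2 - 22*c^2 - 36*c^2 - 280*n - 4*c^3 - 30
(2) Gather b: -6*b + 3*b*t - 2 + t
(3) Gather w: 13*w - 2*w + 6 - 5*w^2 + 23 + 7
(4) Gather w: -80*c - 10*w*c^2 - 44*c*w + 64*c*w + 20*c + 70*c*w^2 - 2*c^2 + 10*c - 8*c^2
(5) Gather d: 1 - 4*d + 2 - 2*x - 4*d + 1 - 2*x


(1) = -4*c^3 - 58*c^2 - 234*c + n^2*(-36*c - 270) + n*(-26*c^2 - 311*c - 870) - 180
(2) = b*(3*t - 6) + t - 2
(3) = -5*w^2 + 11*w + 36
(4) = -10*c^2 + 70*c*w^2 - 50*c + w*(-10*c^2 + 20*c)
(5) = -8*d - 4*x + 4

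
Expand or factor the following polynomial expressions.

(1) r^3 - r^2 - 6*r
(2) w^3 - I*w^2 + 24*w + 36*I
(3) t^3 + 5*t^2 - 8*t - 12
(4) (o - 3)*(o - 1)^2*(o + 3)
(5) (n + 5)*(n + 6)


(1) = r*(r - 3)*(r + 2)
(2) = (w - 6*I)*(w + 2*I)*(w + 3*I)
(3) = (t - 2)*(t + 1)*(t + 6)
(4) = o^4 - 2*o^3 - 8*o^2 + 18*o - 9
(5) = n^2 + 11*n + 30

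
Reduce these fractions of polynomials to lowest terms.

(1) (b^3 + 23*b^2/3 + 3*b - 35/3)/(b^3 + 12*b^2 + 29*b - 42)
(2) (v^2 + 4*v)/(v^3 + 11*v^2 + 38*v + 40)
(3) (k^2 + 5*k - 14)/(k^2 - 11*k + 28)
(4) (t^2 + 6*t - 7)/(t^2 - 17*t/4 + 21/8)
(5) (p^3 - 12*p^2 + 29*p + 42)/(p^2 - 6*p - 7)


(1) = (3*b + 5)/(3*b + 18)
(2) = v/(v^2 + 7*v + 10)
(3) = (k^2 + 5*k - 14)/(k^2 - 11*k + 28)
(4) = (8*t^2 + 48*t - 56)/(8*t^2 - 34*t + 21)
(5) = p - 6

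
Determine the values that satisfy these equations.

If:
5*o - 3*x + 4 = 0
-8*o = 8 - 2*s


Then:
o = 3*x/5 - 4/5
s = 12*x/5 + 4/5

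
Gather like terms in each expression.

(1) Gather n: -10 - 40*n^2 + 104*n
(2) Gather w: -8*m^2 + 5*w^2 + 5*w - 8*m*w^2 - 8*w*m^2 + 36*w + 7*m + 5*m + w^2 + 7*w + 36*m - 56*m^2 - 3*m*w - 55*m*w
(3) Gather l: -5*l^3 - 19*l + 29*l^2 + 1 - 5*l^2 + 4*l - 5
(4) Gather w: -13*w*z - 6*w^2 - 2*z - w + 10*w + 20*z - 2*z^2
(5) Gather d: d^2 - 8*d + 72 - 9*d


(1) = -40*n^2 + 104*n - 10
(2) = -64*m^2 + 48*m + w^2*(6 - 8*m) + w*(-8*m^2 - 58*m + 48)
(3) = -5*l^3 + 24*l^2 - 15*l - 4
(4) = -6*w^2 + w*(9 - 13*z) - 2*z^2 + 18*z
(5) = d^2 - 17*d + 72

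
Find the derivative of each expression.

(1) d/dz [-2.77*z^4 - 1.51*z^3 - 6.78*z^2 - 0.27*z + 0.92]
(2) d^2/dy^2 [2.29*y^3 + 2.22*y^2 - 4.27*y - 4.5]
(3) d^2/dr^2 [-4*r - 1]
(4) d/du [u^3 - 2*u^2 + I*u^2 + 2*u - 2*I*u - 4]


(1) = -11.08*z^3 - 4.53*z^2 - 13.56*z - 0.27
(2) = 13.74*y + 4.44
(3) = 0
(4) = 3*u^2 + 2*u*(-2 + I) + 2 - 2*I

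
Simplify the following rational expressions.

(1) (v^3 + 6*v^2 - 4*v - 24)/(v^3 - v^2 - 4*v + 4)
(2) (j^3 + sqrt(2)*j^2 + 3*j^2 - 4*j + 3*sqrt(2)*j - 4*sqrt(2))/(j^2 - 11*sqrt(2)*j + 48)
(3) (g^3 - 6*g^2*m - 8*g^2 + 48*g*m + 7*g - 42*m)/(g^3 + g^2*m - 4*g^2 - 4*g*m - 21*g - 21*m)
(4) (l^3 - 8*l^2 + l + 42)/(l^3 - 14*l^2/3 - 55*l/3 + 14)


(1) = (v + 6)/(v - 1)
(2) = (j^3 + j^2*(sqrt(2) + 3) + j*(-4 + 3*sqrt(2)) - 4*sqrt(2))/(j^2 - 11*sqrt(2)*j + 48)
(3) = (g^2 - 6*g*m - g + 6*m)/(g^2 + g*m + 3*g + 3*m)
(4) = (3*l^2 - 3*l - 18)/(3*l^2 + 7*l - 6)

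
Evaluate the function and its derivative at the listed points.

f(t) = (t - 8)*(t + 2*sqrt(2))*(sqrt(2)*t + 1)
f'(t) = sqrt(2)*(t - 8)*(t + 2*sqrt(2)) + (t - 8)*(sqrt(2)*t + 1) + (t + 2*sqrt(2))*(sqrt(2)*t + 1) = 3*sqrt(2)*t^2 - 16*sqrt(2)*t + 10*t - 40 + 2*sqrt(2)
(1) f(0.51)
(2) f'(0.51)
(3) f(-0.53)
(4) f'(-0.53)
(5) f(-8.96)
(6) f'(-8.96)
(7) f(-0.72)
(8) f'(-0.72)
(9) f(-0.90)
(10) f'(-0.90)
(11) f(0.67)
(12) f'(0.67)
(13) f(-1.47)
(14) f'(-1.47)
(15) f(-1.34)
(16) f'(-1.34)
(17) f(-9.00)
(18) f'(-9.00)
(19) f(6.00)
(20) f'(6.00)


(1) = -43.04
(2) = -42.51
(3) = -4.91
(4) = -29.29
(5) = -1213.72
(6) = 416.58
(7) = 0.34
(8) = -25.88
(9) = 4.68
(10) = -22.37
(11) = -49.94
(12) = -43.73
(13) = 13.88
(14) = -9.44
(15) = 12.44
(16) = -12.63
(17) = -1230.46
(18) = 420.13
(19) = -167.48
(20) = 39.80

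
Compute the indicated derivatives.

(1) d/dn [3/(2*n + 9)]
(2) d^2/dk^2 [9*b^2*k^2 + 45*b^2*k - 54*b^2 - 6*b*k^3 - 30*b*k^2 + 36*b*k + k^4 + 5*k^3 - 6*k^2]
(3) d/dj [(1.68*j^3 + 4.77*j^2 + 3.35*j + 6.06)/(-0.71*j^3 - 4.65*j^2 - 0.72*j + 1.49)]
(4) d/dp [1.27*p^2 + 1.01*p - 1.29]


(1) = -6/(2*n + 9)^2
(2) = 18*b^2 - 36*b*k - 60*b + 12*k^2 + 30*k - 12
(3) = (-4.4253*j^4 + 2.3378*j^3 + 32.5605*j^2 + 70.5726*j + 9.3547)/(0.5041*j^6 + 6.603*j^5 + 22.6449*j^4 + 4.5802*j^3 - 13.3386*j^2 - 2.1456*j + 2.2201)
(4) = 2.54*p + 1.01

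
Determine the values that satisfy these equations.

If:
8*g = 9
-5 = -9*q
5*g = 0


Then:
No Solution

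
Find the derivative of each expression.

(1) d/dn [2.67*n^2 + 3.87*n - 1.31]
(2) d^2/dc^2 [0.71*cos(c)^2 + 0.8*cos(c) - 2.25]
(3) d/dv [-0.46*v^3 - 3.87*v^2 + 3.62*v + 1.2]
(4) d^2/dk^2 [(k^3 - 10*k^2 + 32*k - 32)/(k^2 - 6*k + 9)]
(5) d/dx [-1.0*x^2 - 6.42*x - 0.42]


(1) = 5.34*n + 3.87
(2) = -0.8*cos(c) - 1.42*cos(2*c)
(3) = -1.38*v^2 - 7.74*v + 3.62
(4) = 2*(6 - k)/(k^4 - 12*k^3 + 54*k^2 - 108*k + 81)
(5) = -2.0*x - 6.42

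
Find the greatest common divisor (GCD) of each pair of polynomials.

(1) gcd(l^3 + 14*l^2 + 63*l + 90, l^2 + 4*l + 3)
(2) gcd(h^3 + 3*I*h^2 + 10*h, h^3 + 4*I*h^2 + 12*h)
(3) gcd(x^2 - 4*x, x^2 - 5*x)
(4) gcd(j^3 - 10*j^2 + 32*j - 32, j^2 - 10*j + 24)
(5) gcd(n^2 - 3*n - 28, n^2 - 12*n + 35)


(1) = l + 3
(2) = gcd(h*(h - 2*I)*(h + 5*I), h*(h - 2*I)*(h + 6*I)) = h^2 - 2*I*h
(3) = gcd(x*(x - 4), x*(x - 5)) = x
(4) = gcd((j - 4)^2*(j - 2), (j - 6)*(j - 4)) = j - 4
(5) = gcd((n - 7)*(n + 4), (n - 7)*(n - 5)) = n - 7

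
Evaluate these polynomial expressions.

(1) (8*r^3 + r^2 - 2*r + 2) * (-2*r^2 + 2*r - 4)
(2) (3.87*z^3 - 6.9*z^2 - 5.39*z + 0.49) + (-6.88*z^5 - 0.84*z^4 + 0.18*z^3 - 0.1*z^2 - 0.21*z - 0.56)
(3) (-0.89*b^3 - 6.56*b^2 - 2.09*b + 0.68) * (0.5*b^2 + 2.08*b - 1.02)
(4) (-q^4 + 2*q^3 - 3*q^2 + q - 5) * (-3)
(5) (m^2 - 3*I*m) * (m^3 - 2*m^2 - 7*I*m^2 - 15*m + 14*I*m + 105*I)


(1) = -16*r^5 + 14*r^4 - 26*r^3 - 12*r^2 + 12*r - 8
(2) = -6.88*z^5 - 0.84*z^4 + 4.05*z^3 - 7.0*z^2 - 5.6*z - 0.07
(3) = -0.445*b^5 - 5.1312*b^4 - 13.782*b^3 + 2.684*b^2 + 3.5462*b - 0.6936
(4) = 3*q^4 - 6*q^3 + 9*q^2 - 3*q + 15
(5) = m^5 - 2*m^4 - 10*I*m^4 - 36*m^3 + 20*I*m^3 + 42*m^2 + 150*I*m^2 + 315*m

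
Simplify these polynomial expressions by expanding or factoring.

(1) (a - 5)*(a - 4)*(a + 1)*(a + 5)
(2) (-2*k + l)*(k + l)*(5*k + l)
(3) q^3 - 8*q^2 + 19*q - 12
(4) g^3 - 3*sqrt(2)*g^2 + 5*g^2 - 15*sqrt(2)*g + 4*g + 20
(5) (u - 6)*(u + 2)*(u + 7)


(1) = a^4 - 3*a^3 - 29*a^2 + 75*a + 100
(2) = -10*k^3 - 7*k^2*l + 4*k*l^2 + l^3
(3) = (q - 4)*(q - 3)*(q - 1)
(4) = (g + 5)*(g - 2*sqrt(2))*(g - sqrt(2))
(5) = u^3 + 3*u^2 - 40*u - 84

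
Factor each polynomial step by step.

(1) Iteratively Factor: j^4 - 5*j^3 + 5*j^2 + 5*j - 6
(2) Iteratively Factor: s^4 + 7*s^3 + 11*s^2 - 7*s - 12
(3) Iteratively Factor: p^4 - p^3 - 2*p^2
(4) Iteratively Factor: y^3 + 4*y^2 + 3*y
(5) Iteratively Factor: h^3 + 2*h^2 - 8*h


(1) = (j - 2)*(j^3 - 3*j^2 - j + 3) = (j - 2)*(j + 1)*(j^2 - 4*j + 3) = (j - 3)*(j - 2)*(j + 1)*(j - 1)
(2) = (s + 3)*(s^3 + 4*s^2 - s - 4) = (s + 1)*(s + 3)*(s^2 + 3*s - 4) = (s + 1)*(s + 3)*(s + 4)*(s - 1)
(3) = (p)*(p^3 - p^2 - 2*p) = p*(p - 2)*(p^2 + p) = p*(p - 2)*(p + 1)*(p)
(4) = (y + 3)*(y^2 + y) = (y + 1)*(y + 3)*(y)
(5) = (h + 4)*(h^2 - 2*h) = (h - 2)*(h + 4)*(h)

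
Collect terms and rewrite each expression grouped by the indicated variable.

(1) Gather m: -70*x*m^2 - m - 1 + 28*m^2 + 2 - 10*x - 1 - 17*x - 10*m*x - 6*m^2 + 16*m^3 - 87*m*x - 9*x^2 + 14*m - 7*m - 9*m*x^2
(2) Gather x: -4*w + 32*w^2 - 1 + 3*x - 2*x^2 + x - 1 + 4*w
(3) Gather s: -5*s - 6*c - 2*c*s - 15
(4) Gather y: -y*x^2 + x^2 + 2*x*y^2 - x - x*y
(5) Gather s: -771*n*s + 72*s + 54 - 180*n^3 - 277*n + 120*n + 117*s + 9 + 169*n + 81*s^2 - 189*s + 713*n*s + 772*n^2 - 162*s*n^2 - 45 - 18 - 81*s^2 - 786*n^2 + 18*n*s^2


(1) = 16*m^3 + m^2*(22 - 70*x) + m*(-9*x^2 - 97*x + 6) - 9*x^2 - 27*x
(2) = 32*w^2 - 2*x^2 + 4*x - 2
(3) = -6*c + s*(-2*c - 5) - 15
(4) = x^2 + 2*x*y^2 - x + y*(-x^2 - x)
(5) = -180*n^3 - 14*n^2 + 18*n*s^2 + 12*n + s*(-162*n^2 - 58*n)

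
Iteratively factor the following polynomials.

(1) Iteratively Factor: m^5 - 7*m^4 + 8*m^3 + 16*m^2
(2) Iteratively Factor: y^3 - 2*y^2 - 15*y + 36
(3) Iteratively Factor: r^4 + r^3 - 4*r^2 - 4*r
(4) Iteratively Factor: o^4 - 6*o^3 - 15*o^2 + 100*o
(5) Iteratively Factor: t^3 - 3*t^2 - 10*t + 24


(1) = (m - 4)*(m^4 - 3*m^3 - 4*m^2) = m*(m - 4)*(m^3 - 3*m^2 - 4*m) = m^2*(m - 4)*(m^2 - 3*m - 4) = m^2*(m - 4)^2*(m + 1)
(2) = (y + 4)*(y^2 - 6*y + 9) = (y - 3)*(y + 4)*(y - 3)
(3) = (r + 2)*(r^3 - r^2 - 2*r) = (r - 2)*(r + 2)*(r^2 + r) = (r - 2)*(r + 1)*(r + 2)*(r)
(4) = (o - 5)*(o^3 - o^2 - 20*o) = (o - 5)*(o + 4)*(o^2 - 5*o) = o*(o - 5)*(o + 4)*(o - 5)
(5) = (t - 4)*(t^2 + t - 6) = (t - 4)*(t + 3)*(t - 2)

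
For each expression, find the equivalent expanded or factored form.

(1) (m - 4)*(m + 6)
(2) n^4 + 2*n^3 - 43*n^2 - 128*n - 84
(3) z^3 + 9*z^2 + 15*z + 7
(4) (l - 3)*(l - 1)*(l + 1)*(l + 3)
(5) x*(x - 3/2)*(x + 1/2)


(1) = m^2 + 2*m - 24
(2) = (n - 7)*(n + 1)*(n + 2)*(n + 6)
(3) = (z + 1)^2*(z + 7)
(4) = l^4 - 10*l^2 + 9
(5) = x^3 - x^2 - 3*x/4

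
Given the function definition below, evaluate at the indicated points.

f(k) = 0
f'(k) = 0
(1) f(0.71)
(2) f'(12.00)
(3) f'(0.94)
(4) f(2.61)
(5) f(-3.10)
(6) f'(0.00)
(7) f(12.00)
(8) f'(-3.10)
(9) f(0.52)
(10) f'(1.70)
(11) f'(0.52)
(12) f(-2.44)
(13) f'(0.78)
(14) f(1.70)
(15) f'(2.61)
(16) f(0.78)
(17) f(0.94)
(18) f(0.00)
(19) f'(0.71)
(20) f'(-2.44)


(1) = 0.00
(2) = 0.00
(3) = 0.00
(4) = 0.00
(5) = 0.00
(6) = 0.00
(7) = 0.00
(8) = 0.00
(9) = 0.00
(10) = 0.00
(11) = 0.00
(12) = 0.00
(13) = 0.00
(14) = 0.00
(15) = 0.00
(16) = 0.00
(17) = 0.00
(18) = 0.00
(19) = 0.00
(20) = 0.00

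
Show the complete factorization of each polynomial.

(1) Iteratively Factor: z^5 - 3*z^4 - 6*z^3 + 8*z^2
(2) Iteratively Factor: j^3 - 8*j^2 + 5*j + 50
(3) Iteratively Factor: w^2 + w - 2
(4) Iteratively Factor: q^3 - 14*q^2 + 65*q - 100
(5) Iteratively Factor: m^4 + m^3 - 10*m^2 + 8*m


(1) = (z)*(z^4 - 3*z^3 - 6*z^2 + 8*z) = z*(z - 1)*(z^3 - 2*z^2 - 8*z) = z^2*(z - 1)*(z^2 - 2*z - 8) = z^2*(z - 1)*(z + 2)*(z - 4)
(2) = (j + 2)*(j^2 - 10*j + 25) = (j - 5)*(j + 2)*(j - 5)
(3) = (w - 1)*(w + 2)
(4) = (q - 4)*(q^2 - 10*q + 25) = (q - 5)*(q - 4)*(q - 5)
(5) = (m)*(m^3 + m^2 - 10*m + 8) = m*(m - 2)*(m^2 + 3*m - 4) = m*(m - 2)*(m + 4)*(m - 1)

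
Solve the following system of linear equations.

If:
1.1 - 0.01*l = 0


Then:
l = 110.00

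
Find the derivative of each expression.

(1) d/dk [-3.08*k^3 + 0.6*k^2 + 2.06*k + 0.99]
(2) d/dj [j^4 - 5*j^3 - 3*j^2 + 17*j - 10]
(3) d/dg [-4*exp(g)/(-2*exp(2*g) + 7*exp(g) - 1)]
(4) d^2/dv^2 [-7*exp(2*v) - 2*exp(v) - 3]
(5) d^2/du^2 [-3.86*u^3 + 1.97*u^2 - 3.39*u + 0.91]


(1) = -9.24*k^2 + 1.2*k + 2.06
(2) = 4*j^3 - 15*j^2 - 6*j + 17
(3) = (4 - 8*exp(2*g))*exp(g)/(4*exp(4*g) - 28*exp(3*g) + 53*exp(2*g) - 14*exp(g) + 1)
(4) = (-28*exp(v) - 2)*exp(v)
(5) = 3.94 - 23.16*u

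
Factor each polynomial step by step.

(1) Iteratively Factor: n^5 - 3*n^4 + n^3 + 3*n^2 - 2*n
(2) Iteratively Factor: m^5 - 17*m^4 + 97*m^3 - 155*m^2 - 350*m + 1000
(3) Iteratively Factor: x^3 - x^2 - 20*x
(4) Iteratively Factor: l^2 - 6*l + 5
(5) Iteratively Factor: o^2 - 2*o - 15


(1) = (n - 1)*(n^4 - 2*n^3 - n^2 + 2*n) = (n - 1)^2*(n^3 - n^2 - 2*n) = (n - 1)^2*(n + 1)*(n^2 - 2*n) = (n - 2)*(n - 1)^2*(n + 1)*(n)
(2) = (m + 2)*(m^4 - 19*m^3 + 135*m^2 - 425*m + 500) = (m - 5)*(m + 2)*(m^3 - 14*m^2 + 65*m - 100) = (m - 5)*(m - 4)*(m + 2)*(m^2 - 10*m + 25) = (m - 5)^2*(m - 4)*(m + 2)*(m - 5)
(3) = (x + 4)*(x^2 - 5*x) = x*(x + 4)*(x - 5)
(4) = (l - 1)*(l - 5)
(5) = (o + 3)*(o - 5)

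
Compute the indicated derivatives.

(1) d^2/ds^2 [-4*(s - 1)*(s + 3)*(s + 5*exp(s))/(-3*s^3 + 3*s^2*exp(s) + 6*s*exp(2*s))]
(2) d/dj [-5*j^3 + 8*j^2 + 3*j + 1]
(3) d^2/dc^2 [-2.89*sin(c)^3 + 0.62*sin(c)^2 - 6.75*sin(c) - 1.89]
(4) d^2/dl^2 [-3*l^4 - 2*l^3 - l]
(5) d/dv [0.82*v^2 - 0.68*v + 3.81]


(1) = 8*(3*s^8*exp(s) + 7*s^7*exp(2*s) + 33*s^6*exp(3*s) - 27*s^6*exp(s) + 2*s^6 + 3*s^5*exp(4*s) - 39*s^5*exp(2*s) + 84*s^5*exp(s) - 9*s^5 + 10*s^4*exp(5*s) - 189*s^4*exp(3*s) + 12*s^4*exp(2*s) - 81*s^4*exp(s) + 9*s^3*exp(4*s) + 188*s^3*exp(3*s) + 111*s^3*exp(2*s) - 30*s^2*exp(5*s) - 90*s^2*exp(4*s) + 45*s^2*exp(3*s) - 60*s*exp(5*s) - 90*s*exp(4*s) - 60*exp(5*s))/(3*s^3*(s^6 - 3*s^5*exp(s) - 3*s^4*exp(2*s) + 11*s^3*exp(3*s) + 6*s^2*exp(4*s) - 12*s*exp(5*s) - 8*exp(6*s)))
(2) = -15*j^2 + 16*j + 3
(3) = 8.9175*sin(c) - 6.5025*sin(3*c) + 1.24*cos(2*c)
(4) = 12*l*(-3*l - 1)
(5) = 1.64*v - 0.68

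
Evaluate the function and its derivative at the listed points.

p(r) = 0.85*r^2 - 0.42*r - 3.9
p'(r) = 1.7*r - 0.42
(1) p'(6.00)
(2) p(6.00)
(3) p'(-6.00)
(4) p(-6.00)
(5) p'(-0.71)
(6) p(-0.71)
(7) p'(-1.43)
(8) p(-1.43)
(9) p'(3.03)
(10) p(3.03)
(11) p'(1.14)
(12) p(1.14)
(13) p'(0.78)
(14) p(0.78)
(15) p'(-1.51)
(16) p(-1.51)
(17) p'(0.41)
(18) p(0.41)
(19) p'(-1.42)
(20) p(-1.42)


(1) = 9.78
(2) = 24.18
(3) = -10.62
(4) = 29.22
(5) = -1.63
(6) = -3.17
(7) = -2.85
(8) = -1.56
(9) = 4.73
(10) = 2.63
(11) = 1.52
(12) = -3.27
(13) = 0.91
(14) = -3.71
(15) = -2.99
(16) = -1.33
(17) = 0.28
(18) = -3.93
(19) = -2.83
(20) = -1.59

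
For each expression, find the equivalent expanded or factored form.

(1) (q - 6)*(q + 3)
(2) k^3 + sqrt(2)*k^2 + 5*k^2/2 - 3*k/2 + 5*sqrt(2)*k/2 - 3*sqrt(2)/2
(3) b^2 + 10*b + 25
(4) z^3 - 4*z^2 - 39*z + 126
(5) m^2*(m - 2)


(1) = q^2 - 3*q - 18
(2) = (k - 1/2)*(k + 3)*(k + sqrt(2))
(3) = (b + 5)^2
(4) = (z - 7)*(z - 3)*(z + 6)
(5) = m^3 - 2*m^2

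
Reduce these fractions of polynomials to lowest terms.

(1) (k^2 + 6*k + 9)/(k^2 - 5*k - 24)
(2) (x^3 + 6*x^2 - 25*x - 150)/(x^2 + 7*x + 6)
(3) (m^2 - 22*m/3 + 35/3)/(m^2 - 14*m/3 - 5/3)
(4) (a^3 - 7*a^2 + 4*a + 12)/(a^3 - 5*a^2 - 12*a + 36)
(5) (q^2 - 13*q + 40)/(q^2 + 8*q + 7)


(1) = (k + 3)/(k - 8)
(2) = (x^2 - 25)/(x + 1)
(3) = (3*m - 7)/(3*m + 1)
(4) = (a + 1)/(a + 3)
(5) = (q^2 - 13*q + 40)/(q^2 + 8*q + 7)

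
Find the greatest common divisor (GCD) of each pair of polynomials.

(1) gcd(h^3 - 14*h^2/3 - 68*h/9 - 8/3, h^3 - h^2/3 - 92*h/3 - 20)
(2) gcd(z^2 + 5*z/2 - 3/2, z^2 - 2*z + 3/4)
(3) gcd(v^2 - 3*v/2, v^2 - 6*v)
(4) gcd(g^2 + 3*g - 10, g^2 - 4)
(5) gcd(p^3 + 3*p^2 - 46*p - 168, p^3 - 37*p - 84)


(1) = h^2 - 16*h/3 - 4
(2) = gcd((z - 1/2)*(z + 3), (z - 3/2)*(z - 1/2)) = z - 1/2
(3) = gcd(v*(v - 3/2), v*(v - 6)) = v
(4) = gcd((g - 2)*(g + 5), (g - 2)*(g + 2)) = g - 2
(5) = p^2 - 3*p - 28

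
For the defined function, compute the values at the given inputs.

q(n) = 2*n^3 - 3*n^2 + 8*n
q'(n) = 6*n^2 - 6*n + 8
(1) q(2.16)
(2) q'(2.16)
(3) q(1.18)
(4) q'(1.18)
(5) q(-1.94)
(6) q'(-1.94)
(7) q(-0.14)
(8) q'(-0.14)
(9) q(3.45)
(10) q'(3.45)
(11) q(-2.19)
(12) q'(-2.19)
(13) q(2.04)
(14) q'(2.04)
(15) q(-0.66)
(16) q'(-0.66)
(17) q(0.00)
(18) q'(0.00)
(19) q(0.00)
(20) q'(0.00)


(1) = 23.44
(2) = 23.03
(3) = 8.55
(4) = 9.27
(5) = -41.41
(6) = 42.22
(7) = -1.18
(8) = 8.96
(9) = 74.02
(10) = 58.72
(11) = -52.92
(12) = 49.92
(13) = 20.81
(14) = 20.73
(15) = -7.16
(16) = 14.57
(17) = 0.00
(18) = 8.00
(19) = 0.00
(20) = 8.00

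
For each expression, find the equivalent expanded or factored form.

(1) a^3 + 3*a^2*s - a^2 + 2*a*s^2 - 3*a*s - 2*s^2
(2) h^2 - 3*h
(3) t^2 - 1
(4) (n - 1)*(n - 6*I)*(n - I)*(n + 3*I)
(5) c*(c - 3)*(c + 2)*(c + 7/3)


(1) = (a - 1)*(a + s)*(a + 2*s)
(2) = h*(h - 3)
(3) = (t - 1)*(t + 1)
(4) = n^4 - n^3 - 4*I*n^3 + 15*n^2 + 4*I*n^2 - 15*n - 18*I*n + 18*I
(5) = c^4 + 4*c^3/3 - 25*c^2/3 - 14*c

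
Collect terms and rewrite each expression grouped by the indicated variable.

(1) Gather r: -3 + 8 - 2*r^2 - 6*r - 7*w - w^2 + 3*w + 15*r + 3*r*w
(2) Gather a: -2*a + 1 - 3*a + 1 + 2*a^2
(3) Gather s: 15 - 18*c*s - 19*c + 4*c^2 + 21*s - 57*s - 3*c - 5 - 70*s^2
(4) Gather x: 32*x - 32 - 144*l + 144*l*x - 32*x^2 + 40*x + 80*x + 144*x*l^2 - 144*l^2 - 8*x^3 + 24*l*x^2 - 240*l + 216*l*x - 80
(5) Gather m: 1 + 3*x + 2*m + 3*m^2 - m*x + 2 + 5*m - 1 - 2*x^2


(1) = -2*r^2 + r*(3*w + 9) - w^2 - 4*w + 5
(2) = 2*a^2 - 5*a + 2
(3) = 4*c^2 - 22*c - 70*s^2 + s*(-18*c - 36) + 10
(4) = -144*l^2 - 384*l - 8*x^3 + x^2*(24*l - 32) + x*(144*l^2 + 360*l + 152) - 112
(5) = 3*m^2 + m*(7 - x) - 2*x^2 + 3*x + 2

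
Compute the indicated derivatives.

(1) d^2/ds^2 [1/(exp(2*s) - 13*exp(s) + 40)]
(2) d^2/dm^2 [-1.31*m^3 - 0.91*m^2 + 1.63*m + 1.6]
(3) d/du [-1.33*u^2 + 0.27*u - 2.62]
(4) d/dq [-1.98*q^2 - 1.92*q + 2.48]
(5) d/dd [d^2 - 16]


(1) = ((13 - 4*exp(s))*(exp(2*s) - 13*exp(s) + 40) + 2*(2*exp(s) - 13)^2*exp(s))*exp(s)/(exp(2*s) - 13*exp(s) + 40)^3
(2) = -7.86*m - 1.82
(3) = 0.27 - 2.66*u
(4) = -3.96*q - 1.92
(5) = 2*d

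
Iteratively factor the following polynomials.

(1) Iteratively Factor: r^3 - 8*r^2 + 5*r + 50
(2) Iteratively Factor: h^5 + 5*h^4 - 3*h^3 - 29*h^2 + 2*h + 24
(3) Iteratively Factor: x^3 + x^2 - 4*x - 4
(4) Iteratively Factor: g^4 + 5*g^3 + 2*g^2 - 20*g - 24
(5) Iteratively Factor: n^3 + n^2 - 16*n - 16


(1) = (r - 5)*(r^2 - 3*r - 10) = (r - 5)^2*(r + 2)
(2) = (h + 3)*(h^4 + 2*h^3 - 9*h^2 - 2*h + 8) = (h - 2)*(h + 3)*(h^3 + 4*h^2 - h - 4) = (h - 2)*(h + 1)*(h + 3)*(h^2 + 3*h - 4) = (h - 2)*(h - 1)*(h + 1)*(h + 3)*(h + 4)
(3) = (x + 1)*(x^2 - 4) = (x - 2)*(x + 1)*(x + 2)
(4) = (g - 2)*(g^3 + 7*g^2 + 16*g + 12) = (g - 2)*(g + 2)*(g^2 + 5*g + 6) = (g - 2)*(g + 2)^2*(g + 3)
(5) = (n + 4)*(n^2 - 3*n - 4) = (n + 1)*(n + 4)*(n - 4)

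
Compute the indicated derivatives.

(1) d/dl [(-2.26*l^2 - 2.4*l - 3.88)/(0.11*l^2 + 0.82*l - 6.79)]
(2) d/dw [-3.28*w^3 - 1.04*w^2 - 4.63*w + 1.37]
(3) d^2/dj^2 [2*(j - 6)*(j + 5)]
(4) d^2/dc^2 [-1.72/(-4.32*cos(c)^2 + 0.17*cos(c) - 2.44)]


(1) = (-1.5892*l^2 + 31.5444*l + 19.4776)/(0.0121*l^4 + 0.1804*l^3 - 0.8214*l^2 - 11.1356*l + 46.1041)
(2) = -9.84*w^2 - 2.08*w - 4.63
(3) = 4
(4) = (-128.397312*(1 - cos(c)^2)^2 + 10.105344*cos(c)^3 + 8.27234*cos(c)^2 - 13.029344*cos(c) - 1.57896*cos(3*c) + 92.236376)/(4.32*cos(c)^2 - 0.17*cos(c) + 2.44)^3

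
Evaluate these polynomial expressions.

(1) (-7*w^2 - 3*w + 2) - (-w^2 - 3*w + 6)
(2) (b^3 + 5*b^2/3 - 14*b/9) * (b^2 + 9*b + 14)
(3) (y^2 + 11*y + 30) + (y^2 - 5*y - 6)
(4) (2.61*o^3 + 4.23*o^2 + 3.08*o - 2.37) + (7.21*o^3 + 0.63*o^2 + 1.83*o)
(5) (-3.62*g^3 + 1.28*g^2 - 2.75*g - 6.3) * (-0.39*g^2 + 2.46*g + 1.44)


(1) = -6*w^2 - 4
(2) = b^5 + 32*b^4/3 + 247*b^3/9 + 28*b^2/3 - 196*b/9
(3) = 2*y^2 + 6*y + 24
(4) = 9.82*o^3 + 4.86*o^2 + 4.91*o - 2.37
(5) = 1.4118*g^5 - 9.4044*g^4 - 0.9915*g^3 - 2.4648*g^2 - 19.458*g - 9.072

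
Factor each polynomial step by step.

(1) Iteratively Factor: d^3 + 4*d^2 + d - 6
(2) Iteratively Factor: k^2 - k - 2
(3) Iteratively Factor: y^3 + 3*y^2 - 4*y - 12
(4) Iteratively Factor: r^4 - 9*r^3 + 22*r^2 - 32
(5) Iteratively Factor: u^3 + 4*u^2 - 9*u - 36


(1) = (d + 3)*(d^2 + d - 2) = (d - 1)*(d + 3)*(d + 2)
(2) = (k + 1)*(k - 2)
(3) = (y - 2)*(y^2 + 5*y + 6) = (y - 2)*(y + 2)*(y + 3)
(4) = (r + 1)*(r^3 - 10*r^2 + 32*r - 32) = (r - 4)*(r + 1)*(r^2 - 6*r + 8) = (r - 4)^2*(r + 1)*(r - 2)
(5) = (u + 4)*(u^2 - 9) = (u - 3)*(u + 4)*(u + 3)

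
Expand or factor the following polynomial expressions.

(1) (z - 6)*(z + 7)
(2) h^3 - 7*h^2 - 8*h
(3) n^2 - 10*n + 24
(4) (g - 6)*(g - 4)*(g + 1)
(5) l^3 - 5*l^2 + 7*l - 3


(1) = z^2 + z - 42
(2) = h*(h - 8)*(h + 1)
(3) = (n - 6)*(n - 4)
(4) = g^3 - 9*g^2 + 14*g + 24
(5) = (l - 3)*(l - 1)^2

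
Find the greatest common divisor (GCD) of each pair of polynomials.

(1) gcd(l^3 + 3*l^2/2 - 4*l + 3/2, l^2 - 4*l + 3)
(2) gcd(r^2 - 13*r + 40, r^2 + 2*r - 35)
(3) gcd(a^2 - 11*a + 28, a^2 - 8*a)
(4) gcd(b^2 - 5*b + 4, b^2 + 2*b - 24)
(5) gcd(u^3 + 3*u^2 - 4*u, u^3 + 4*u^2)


(1) = l - 1
(2) = gcd((r - 8)*(r - 5), (r - 5)*(r + 7)) = r - 5
(3) = gcd((a - 7)*(a - 4), a*(a - 8)) = 1
(4) = gcd((b - 4)*(b - 1), (b - 4)*(b + 6)) = b - 4
(5) = gcd(u*(u - 1)*(u + 4), u^2*(u + 4)) = u^2 + 4*u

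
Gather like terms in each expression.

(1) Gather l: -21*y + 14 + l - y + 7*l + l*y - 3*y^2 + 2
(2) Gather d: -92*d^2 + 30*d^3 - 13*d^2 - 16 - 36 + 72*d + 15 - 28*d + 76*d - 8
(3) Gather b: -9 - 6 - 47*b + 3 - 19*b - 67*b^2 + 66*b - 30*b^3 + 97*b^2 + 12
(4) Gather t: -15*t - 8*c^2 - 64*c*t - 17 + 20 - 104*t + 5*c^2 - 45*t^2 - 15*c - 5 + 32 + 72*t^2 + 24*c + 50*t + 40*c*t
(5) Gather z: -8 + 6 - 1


(1) = l*(y + 8) - 3*y^2 - 22*y + 16
(2) = 30*d^3 - 105*d^2 + 120*d - 45
(3) = -30*b^3 + 30*b^2
(4) = -3*c^2 + 9*c + 27*t^2 + t*(-24*c - 69) + 30
(5) = -3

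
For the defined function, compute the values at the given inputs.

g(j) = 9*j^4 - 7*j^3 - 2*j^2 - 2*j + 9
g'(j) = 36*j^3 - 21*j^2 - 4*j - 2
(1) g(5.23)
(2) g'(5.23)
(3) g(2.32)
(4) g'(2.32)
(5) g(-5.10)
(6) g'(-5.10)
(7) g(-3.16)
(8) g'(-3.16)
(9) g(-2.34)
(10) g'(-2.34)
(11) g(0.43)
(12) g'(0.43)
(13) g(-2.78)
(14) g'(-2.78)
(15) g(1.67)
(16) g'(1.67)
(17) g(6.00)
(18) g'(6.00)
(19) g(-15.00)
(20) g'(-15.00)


(1) = 5676.07
(2) = 4552.67
(3) = 166.92
(4) = 325.23
(5) = 6984.42
(6) = -5303.25
(7) = 1113.64
(8) = -1335.02
(9) = 362.26
(10) = -568.89
(11) = 7.52
(12) = -4.74
(13) = 687.05
(14) = -926.63
(15) = 37.48
(16) = 100.42
(17) = 10077.00
(18) = 6994.00
(19) = 478839.00
(20) = -126167.00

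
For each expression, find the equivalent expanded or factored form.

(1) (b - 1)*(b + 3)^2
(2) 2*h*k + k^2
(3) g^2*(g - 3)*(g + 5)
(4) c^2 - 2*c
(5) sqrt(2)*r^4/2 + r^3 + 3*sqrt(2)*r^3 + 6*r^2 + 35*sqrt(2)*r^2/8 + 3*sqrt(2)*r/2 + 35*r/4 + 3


(1) = b^3 + 5*b^2 + 3*b - 9
(2) = k*(2*h + k)
(3) = g^4 + 2*g^3 - 15*g^2
(4) = c*(c - 2)
(5) = (r + 1/2)*(r + 3/2)*(r + 4)*(sqrt(2)*r/2 + 1)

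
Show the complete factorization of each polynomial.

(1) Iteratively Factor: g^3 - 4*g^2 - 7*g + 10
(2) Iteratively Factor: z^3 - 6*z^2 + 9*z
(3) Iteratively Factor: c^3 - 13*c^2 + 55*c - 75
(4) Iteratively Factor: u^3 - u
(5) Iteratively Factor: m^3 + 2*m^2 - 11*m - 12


(1) = (g - 5)*(g^2 + g - 2) = (g - 5)*(g + 2)*(g - 1)
(2) = (z - 3)*(z^2 - 3*z) = (z - 3)^2*(z)
(3) = (c - 3)*(c^2 - 10*c + 25) = (c - 5)*(c - 3)*(c - 5)
(4) = (u)*(u^2 - 1) = u*(u - 1)*(u + 1)
(5) = (m + 4)*(m^2 - 2*m - 3) = (m + 1)*(m + 4)*(m - 3)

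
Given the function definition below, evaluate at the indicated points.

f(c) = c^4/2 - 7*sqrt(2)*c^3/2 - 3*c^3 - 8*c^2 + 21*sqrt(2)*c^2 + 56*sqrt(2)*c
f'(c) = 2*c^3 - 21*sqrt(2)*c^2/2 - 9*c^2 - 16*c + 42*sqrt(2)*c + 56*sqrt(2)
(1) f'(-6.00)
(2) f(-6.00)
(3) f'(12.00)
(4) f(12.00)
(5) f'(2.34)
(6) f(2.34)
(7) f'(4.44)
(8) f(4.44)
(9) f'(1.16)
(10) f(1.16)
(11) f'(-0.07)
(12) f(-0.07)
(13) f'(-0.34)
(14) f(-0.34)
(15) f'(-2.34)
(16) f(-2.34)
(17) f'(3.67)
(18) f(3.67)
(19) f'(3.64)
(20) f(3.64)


(1) = -1471.76
(2) = 2671.12
(3) = 621.67
(4) = 705.77
(5) = 75.78
(6) = 217.26
(7) = -23.22
(8) = 277.87
(9) = 100.57
(10) = 109.56
(11) = 76.04
(12) = -5.43
(13) = 61.61
(14) = -24.10
(15) = -178.57
(16) = 50.34
(17) = 16.10
(18) = 280.65
(19) = 17.63
(20) = 280.14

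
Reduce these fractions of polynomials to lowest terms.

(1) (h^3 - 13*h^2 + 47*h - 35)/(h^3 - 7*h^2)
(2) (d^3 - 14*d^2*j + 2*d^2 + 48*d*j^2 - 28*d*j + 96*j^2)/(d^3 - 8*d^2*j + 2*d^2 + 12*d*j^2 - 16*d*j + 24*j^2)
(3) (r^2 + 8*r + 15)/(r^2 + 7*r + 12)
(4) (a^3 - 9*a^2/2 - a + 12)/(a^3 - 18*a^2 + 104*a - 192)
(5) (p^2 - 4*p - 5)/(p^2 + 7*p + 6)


(1) = (h^2 - 6*h + 5)/h^2
(2) = (d - 8*j)/(d - 2*j)
(3) = (r + 5)/(r + 4)
(4) = (2*a^2 - a - 6)/(2*a^2 - 28*a + 96)
(5) = (p - 5)/(p + 6)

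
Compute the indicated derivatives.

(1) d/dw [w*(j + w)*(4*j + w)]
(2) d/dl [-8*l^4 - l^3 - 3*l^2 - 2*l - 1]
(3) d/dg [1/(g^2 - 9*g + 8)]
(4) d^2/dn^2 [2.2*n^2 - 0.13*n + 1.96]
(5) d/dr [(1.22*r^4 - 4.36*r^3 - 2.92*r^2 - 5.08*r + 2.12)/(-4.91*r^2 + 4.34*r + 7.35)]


(1) = 4*j^2 + 10*j*w + 3*w^2
(2) = -32*l^3 - 3*l^2 - 6*l - 2
(3) = (9 - 2*g)/(g^2 - 9*g + 8)^2
(4) = 4.40000000000000
(5) = (-11.9804*r^5 + 37.292*r^4 - 1.9768*r^3 - 133.7536*r^2 - 22.1056*r - 46.5388)/(24.1081*r^4 - 42.6188*r^3 - 53.3414*r^2 + 63.798*r + 54.0225)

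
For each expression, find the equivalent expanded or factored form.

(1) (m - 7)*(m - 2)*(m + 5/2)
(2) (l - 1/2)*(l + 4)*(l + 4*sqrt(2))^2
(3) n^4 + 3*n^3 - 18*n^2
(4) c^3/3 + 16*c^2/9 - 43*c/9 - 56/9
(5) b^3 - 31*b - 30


(1) = m^3 - 13*m^2/2 - 17*m/2 + 35
(2) = l^4 + 7*l^3/2 + 8*sqrt(2)*l^3 + 30*l^2 + 28*sqrt(2)*l^2 - 16*sqrt(2)*l + 112*l - 64
(3) = n^2*(n - 3)*(n + 6)
(4) = (c/3 + 1/3)*(c - 8/3)*(c + 7)
(5) = (b - 6)*(b + 1)*(b + 5)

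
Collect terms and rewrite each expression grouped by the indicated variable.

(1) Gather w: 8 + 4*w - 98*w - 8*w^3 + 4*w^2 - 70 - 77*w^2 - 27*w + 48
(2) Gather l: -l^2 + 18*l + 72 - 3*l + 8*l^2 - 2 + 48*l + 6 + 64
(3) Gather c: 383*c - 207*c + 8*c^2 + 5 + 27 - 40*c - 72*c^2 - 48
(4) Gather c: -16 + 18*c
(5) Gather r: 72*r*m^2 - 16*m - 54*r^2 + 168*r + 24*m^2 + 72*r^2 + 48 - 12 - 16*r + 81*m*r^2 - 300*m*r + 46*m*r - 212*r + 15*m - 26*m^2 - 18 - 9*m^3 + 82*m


(1) = -8*w^3 - 73*w^2 - 121*w - 14
(2) = 7*l^2 + 63*l + 140
(3) = -64*c^2 + 136*c - 16
(4) = 18*c - 16
(5) = -9*m^3 - 2*m^2 + 81*m + r^2*(81*m + 18) + r*(72*m^2 - 254*m - 60) + 18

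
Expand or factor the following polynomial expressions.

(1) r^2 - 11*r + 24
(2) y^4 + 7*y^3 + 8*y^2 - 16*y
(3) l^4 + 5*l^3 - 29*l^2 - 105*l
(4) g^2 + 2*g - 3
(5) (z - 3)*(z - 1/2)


(1) = (r - 8)*(r - 3)
(2) = y*(y - 1)*(y + 4)^2
(3) = l*(l - 5)*(l + 3)*(l + 7)
(4) = (g - 1)*(g + 3)
(5) = z^2 - 7*z/2 + 3/2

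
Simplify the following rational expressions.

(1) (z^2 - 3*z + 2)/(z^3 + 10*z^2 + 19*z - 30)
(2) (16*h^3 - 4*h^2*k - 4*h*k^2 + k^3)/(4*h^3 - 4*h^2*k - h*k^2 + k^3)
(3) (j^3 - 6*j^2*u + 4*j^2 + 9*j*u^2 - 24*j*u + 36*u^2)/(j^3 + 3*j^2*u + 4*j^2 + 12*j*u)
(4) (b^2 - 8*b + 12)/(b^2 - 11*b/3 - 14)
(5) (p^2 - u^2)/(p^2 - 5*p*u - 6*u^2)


(1) = (z - 2)/(z^2 + 11*z + 30)
(2) = (4*h - k)/(h - k)
(3) = (j^2 - 6*j*u + 9*u^2)/(j^2 + 3*j*u)
(4) = (3*b - 6)/(3*b + 7)
(5) = (p - u)/(p - 6*u)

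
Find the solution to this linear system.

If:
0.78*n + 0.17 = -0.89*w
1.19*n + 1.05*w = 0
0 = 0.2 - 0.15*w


Then:
No Solution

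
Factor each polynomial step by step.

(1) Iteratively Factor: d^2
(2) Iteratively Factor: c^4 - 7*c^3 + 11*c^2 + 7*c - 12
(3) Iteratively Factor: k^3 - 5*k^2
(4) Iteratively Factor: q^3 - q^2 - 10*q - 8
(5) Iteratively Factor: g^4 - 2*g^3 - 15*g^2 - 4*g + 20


(1) = (d)*(d)
(2) = (c + 1)*(c^3 - 8*c^2 + 19*c - 12) = (c - 3)*(c + 1)*(c^2 - 5*c + 4) = (c - 4)*(c - 3)*(c + 1)*(c - 1)
(3) = (k - 5)*(k^2) = k*(k - 5)*(k)
(4) = (q + 2)*(q^2 - 3*q - 4) = (q - 4)*(q + 2)*(q + 1)
(5) = (g + 2)*(g^3 - 4*g^2 - 7*g + 10) = (g - 5)*(g + 2)*(g^2 + g - 2) = (g - 5)*(g + 2)^2*(g - 1)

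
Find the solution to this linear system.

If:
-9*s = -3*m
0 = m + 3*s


Then:
m = 0
s = 0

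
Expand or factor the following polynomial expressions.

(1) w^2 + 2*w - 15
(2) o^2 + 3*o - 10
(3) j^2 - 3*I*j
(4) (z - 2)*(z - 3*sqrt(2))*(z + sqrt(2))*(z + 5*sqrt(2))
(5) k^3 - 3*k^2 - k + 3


(1) = (w - 3)*(w + 5)
(2) = (o - 2)*(o + 5)
(3) = j*(j - 3*I)
(4) = z^4 - 2*z^3 + 3*sqrt(2)*z^3 - 26*z^2 - 6*sqrt(2)*z^2 - 30*sqrt(2)*z + 52*z + 60*sqrt(2)
(5) = (k - 3)*(k - 1)*(k + 1)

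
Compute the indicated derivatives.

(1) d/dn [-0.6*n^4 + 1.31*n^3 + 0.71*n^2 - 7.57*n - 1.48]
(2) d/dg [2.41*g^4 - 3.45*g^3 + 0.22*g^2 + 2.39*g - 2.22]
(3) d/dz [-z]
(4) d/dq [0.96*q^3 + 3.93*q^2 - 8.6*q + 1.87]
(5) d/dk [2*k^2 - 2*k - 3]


(1) = -2.4*n^3 + 3.93*n^2 + 1.42*n - 7.57
(2) = 9.64*g^3 - 10.35*g^2 + 0.44*g + 2.39
(3) = -1
(4) = 2.88*q^2 + 7.86*q - 8.6
(5) = 4*k - 2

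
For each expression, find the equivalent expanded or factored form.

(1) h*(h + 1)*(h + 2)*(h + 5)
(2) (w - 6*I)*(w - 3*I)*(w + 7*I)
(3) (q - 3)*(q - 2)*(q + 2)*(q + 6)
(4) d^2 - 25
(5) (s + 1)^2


(1) = h^4 + 8*h^3 + 17*h^2 + 10*h
(2) = w^3 - 2*I*w^2 + 45*w - 126*I
(3) = q^4 + 3*q^3 - 22*q^2 - 12*q + 72
(4) = (d - 5)*(d + 5)
(5) = s^2 + 2*s + 1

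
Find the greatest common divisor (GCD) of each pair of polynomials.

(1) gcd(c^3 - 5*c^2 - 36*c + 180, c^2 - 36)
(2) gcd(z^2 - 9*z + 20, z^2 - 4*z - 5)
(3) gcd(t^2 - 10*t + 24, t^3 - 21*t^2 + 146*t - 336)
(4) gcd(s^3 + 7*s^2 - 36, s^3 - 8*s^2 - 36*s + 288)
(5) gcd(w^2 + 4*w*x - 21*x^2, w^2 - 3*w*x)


(1) = c^2 - 36
(2) = z - 5
(3) = t - 6
(4) = gcd((s - 2)*(s + 3)*(s + 6), (s - 8)*(s - 6)*(s + 6)) = s + 6
(5) = -w + 3*x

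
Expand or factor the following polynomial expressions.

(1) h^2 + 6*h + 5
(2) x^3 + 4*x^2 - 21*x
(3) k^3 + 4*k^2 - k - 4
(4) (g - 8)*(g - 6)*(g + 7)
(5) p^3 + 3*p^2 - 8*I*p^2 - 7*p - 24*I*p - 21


(1) = (h + 1)*(h + 5)
(2) = x*(x - 3)*(x + 7)
(3) = (k - 1)*(k + 1)*(k + 4)
(4) = g^3 - 7*g^2 - 50*g + 336
(5) = (p + 3)*(p - 7*I)*(p - I)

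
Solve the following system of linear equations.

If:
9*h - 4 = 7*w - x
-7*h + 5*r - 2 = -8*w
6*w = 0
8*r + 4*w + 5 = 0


Then:
h = -41/56
r = -5/8
w = 0
x = 593/56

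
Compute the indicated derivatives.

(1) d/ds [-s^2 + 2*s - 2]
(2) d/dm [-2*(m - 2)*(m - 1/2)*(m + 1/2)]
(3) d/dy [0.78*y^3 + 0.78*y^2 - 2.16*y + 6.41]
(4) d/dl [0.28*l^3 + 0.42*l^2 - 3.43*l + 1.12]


(1) = 2 - 2*s
(2) = -6*m^2 + 8*m + 1/2
(3) = 2.34*y^2 + 1.56*y - 2.16
(4) = 0.84*l^2 + 0.84*l - 3.43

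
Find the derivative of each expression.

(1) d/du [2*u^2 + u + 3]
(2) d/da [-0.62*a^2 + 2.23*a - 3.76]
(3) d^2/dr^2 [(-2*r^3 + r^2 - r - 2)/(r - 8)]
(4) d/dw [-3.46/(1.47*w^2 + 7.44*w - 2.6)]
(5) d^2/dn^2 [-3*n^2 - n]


(1) = 4*u + 1
(2) = 2.23 - 1.24*a
(3) = 4*(-r^3 + 24*r^2 - 192*r + 27)/(r^3 - 24*r^2 + 192*r - 512)
(4) = (10.1724*w + 25.7424)/(1.47*w^2 + 7.44*w - 2.6)^2
(5) = -6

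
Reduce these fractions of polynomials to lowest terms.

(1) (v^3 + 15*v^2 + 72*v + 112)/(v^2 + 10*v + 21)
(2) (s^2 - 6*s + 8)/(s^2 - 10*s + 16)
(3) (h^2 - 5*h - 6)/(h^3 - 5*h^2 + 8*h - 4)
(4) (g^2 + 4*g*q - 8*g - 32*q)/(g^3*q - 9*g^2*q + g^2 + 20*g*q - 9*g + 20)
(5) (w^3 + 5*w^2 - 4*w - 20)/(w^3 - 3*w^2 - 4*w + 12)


(1) = (v^2 + 8*v + 16)/(v + 3)
(2) = (s - 4)/(s - 8)
(3) = (h^2 - 5*h - 6)/(h^3 - 5*h^2 + 8*h - 4)
(4) = (g^2 + 4*g*q - 8*g - 32*q)/(g^3*q - 9*g^2*q + g^2 + 20*g*q - 9*g + 20)
(5) = (w + 5)/(w - 3)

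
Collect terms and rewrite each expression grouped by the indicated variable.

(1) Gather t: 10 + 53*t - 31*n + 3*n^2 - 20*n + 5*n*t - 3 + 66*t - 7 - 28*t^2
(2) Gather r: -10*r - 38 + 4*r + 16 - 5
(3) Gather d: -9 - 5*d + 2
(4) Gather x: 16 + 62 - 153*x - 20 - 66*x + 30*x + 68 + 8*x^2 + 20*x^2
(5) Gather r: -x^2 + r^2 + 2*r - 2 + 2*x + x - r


(1) = 3*n^2 - 51*n - 28*t^2 + t*(5*n + 119)
(2) = -6*r - 27
(3) = -5*d - 7
(4) = 28*x^2 - 189*x + 126
(5) = r^2 + r - x^2 + 3*x - 2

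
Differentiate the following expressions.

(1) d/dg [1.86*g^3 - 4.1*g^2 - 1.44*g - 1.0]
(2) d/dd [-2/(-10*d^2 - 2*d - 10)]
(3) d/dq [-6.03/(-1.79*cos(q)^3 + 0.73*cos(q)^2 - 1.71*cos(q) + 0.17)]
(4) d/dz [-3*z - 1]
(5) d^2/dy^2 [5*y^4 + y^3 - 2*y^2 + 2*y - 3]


(1) = 5.58*g^2 - 8.2*g - 1.44
(2) = (-10*d - 1)/(5*d^2 + d + 5)^2
(3) = (32.3811*cos(q)^2 - 8.8038*cos(q) + 10.3113)*sin(q)/(1.79*cos(q)^3 - 0.73*cos(q)^2 + 1.71*cos(q) - 0.17)^2
(4) = -3
(5) = 60*y^2 + 6*y - 4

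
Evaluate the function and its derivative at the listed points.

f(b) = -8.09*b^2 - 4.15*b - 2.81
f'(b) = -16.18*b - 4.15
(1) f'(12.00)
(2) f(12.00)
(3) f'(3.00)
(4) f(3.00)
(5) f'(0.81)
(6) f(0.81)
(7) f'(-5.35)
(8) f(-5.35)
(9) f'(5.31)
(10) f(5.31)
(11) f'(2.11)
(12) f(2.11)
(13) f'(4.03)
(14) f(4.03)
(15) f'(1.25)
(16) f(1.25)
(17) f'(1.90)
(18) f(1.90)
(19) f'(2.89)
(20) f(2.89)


(1) = -198.31
(2) = -1217.57
(3) = -52.69
(4) = -88.07
(5) = -17.26
(6) = -11.48
(7) = 82.41
(8) = -212.16
(9) = -90.07
(10) = -252.95
(11) = -38.29
(12) = -47.58
(13) = -69.36
(14) = -150.92
(15) = -24.38
(16) = -20.64
(17) = -34.89
(18) = -39.90
(19) = -50.91
(20) = -82.37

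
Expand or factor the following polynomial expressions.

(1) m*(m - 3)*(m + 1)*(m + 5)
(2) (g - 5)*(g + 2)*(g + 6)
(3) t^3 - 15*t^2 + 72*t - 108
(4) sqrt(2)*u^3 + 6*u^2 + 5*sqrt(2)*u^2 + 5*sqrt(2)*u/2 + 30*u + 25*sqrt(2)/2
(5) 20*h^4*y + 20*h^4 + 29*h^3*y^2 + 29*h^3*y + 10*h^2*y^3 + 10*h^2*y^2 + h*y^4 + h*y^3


(1) = m^4 + 3*m^3 - 13*m^2 - 15*m
(2) = g^3 + 3*g^2 - 28*g - 60
(3) = (t - 6)^2*(t - 3)
(4) = (u + 5)*(u + 5*sqrt(2)/2)*(sqrt(2)*u + 1)
(5) = (h + y)*(4*h + y)*(5*h + y)*(h*y + h)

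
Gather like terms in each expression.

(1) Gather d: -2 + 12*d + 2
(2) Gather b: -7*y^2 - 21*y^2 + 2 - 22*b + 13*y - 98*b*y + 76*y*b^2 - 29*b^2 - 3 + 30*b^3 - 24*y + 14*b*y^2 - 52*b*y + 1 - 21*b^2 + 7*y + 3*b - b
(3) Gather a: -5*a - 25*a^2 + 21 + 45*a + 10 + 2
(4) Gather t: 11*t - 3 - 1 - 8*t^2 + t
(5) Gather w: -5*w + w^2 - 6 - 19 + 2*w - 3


(1) = 12*d
(2) = 30*b^3 + b^2*(76*y - 50) + b*(14*y^2 - 150*y - 20) - 28*y^2 - 4*y
(3) = -25*a^2 + 40*a + 33
(4) = -8*t^2 + 12*t - 4
(5) = w^2 - 3*w - 28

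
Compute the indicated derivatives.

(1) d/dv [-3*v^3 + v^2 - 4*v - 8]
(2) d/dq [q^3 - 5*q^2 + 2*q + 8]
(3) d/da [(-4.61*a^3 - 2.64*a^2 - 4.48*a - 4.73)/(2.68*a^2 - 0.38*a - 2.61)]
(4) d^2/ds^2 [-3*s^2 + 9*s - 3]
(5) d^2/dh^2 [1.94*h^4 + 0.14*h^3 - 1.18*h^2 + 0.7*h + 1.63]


(1) = -9*v^2 + 2*v - 4
(2) = 3*q^2 - 10*q + 2
(3) = (-12.3548*a^4 + 3.5036*a^3 + 49.1059*a^2 + 39.1336*a + 9.8954)/(7.1824*a^4 - 2.0368*a^3 - 13.8452*a^2 + 1.9836*a + 6.8121)
(4) = -6
(5) = 23.28*h^2 + 0.84*h - 2.36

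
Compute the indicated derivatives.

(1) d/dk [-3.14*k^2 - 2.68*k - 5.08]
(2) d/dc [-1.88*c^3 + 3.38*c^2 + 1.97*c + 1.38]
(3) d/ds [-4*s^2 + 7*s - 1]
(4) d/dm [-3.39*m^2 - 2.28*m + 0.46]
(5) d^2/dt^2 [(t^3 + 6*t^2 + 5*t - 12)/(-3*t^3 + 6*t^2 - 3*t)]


(1) = -6.28*k - 2.68
(2) = -5.64*c^2 + 6.76*c + 1.97
(3) = 7 - 8*s
(4) = -6.78*m - 2.28
(5) = 8*(-2*t^3 - 9*t^2 + 9*t - 3)/(3*t^3*(t^3 - 3*t^2 + 3*t - 1))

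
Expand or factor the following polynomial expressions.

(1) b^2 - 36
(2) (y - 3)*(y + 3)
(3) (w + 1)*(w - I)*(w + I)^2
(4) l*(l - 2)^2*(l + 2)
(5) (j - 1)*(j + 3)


(1) = (b - 6)*(b + 6)
(2) = y^2 - 9
(3) = w^4 + w^3 + I*w^3 + w^2 + I*w^2 + w + I*w + I
(4) = l^4 - 2*l^3 - 4*l^2 + 8*l
(5) = j^2 + 2*j - 3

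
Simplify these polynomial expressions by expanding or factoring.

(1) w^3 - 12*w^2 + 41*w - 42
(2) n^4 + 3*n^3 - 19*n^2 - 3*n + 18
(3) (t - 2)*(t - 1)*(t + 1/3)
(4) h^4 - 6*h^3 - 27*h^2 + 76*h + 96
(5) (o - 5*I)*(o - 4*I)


(1) = (w - 7)*(w - 3)*(w - 2)
(2) = (n - 3)*(n - 1)*(n + 1)*(n + 6)
(3) = t^3 - 8*t^2/3 + t + 2/3
(4) = (h - 8)*(h - 3)*(h + 1)*(h + 4)
(5) = o^2 - 9*I*o - 20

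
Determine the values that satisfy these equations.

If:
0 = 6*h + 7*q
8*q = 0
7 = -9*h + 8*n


Then:
h = 0
n = 7/8
q = 0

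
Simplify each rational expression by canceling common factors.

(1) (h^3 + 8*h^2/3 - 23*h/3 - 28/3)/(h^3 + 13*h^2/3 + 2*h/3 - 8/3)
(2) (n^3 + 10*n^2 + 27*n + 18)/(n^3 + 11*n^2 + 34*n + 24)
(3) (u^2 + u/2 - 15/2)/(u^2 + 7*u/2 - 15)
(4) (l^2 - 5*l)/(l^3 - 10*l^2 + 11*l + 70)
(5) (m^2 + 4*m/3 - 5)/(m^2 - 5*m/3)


(1) = (3*h - 7)/(3*h - 2)
(2) = (n + 3)/(n + 4)
(3) = (u + 3)/(u + 6)
(4) = l/(l^2 - 5*l - 14)
(5) = (m + 3)/m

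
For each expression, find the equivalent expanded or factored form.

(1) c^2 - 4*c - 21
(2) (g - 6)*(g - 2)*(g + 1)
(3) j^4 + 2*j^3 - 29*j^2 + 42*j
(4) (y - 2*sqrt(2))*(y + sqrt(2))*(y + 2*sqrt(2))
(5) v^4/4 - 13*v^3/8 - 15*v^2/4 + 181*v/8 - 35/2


(1) = (c - 7)*(c + 3)
(2) = g^3 - 7*g^2 + 4*g + 12
(3) = j*(j - 3)*(j - 2)*(j + 7)
(4) = y^3 + sqrt(2)*y^2 - 8*y - 8*sqrt(2)
(5) = (v/4 + 1)*(v - 7)*(v - 5/2)*(v - 1)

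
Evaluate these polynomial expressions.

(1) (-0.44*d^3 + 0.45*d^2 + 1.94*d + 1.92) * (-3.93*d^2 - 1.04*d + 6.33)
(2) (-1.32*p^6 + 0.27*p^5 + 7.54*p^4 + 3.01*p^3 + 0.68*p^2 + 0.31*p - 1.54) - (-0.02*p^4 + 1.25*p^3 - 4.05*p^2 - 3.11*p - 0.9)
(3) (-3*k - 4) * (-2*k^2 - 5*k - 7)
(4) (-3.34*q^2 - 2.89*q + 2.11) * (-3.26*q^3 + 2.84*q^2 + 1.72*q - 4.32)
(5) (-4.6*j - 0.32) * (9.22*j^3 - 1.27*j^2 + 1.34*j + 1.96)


(1) = 1.7292*d^5 - 1.3109*d^4 - 10.8774*d^3 - 6.7147*d^2 + 10.2834*d + 12.1536
(2) = -1.32*p^6 + 0.27*p^5 + 7.56*p^4 + 1.76*p^3 + 4.73*p^2 + 3.42*p - 0.64
(3) = 6*k^3 + 23*k^2 + 41*k + 28
(4) = 10.8884*q^5 - 0.0642*q^4 - 20.831*q^3 + 15.4504*q^2 + 16.114*q - 9.1152
(5) = -42.412*j^4 + 2.8916*j^3 - 5.7576*j^2 - 9.4448*j - 0.6272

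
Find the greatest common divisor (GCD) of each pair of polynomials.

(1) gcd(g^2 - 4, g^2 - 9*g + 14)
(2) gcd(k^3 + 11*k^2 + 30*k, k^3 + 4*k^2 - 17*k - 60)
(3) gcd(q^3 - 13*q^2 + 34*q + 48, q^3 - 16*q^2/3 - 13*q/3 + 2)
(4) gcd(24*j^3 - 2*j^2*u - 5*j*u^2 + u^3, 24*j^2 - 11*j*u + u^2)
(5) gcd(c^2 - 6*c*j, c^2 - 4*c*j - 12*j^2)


(1) = gcd((g - 2)*(g + 2), (g - 7)*(g - 2)) = g - 2
(2) = gcd(k*(k + 5)*(k + 6), (k - 4)*(k + 3)*(k + 5)) = k + 5
(3) = gcd((q - 8)*(q - 6)*(q + 1), (q - 6)*(q - 1/3)*(q + 1)) = q^2 - 5*q - 6
(4) = gcd((-4*j + u)*(-3*j + u)*(2*j + u), (-8*j + u)*(-3*j + u)) = -3*j + u
(5) = c - 6*j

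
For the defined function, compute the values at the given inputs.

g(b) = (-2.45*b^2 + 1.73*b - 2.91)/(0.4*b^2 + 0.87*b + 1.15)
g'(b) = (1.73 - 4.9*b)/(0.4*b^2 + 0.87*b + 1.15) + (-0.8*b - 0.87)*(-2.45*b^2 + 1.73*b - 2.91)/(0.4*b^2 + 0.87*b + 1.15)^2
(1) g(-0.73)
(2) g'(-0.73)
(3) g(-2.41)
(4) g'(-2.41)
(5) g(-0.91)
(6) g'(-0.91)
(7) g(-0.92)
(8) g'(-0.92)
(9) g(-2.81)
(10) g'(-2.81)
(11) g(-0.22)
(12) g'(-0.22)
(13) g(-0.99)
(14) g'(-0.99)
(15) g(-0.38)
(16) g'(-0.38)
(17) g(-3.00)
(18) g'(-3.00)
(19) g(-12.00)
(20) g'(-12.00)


(1) = -7.52
(2) = 10.25
(3) = -15.48
(4) = -2.06
(5) = -9.45
(6) = 10.92
(7) = -9.55
(8) = 10.93
(9) = -14.55
(10) = -2.44
(11) = -3.49
(12) = 5.35
(13) = -10.32
(14) = 10.85
(15) = -4.47
(16) = 6.98
(17) = -14.09
(18) = -2.40
(19) = -7.79
(20) = -0.16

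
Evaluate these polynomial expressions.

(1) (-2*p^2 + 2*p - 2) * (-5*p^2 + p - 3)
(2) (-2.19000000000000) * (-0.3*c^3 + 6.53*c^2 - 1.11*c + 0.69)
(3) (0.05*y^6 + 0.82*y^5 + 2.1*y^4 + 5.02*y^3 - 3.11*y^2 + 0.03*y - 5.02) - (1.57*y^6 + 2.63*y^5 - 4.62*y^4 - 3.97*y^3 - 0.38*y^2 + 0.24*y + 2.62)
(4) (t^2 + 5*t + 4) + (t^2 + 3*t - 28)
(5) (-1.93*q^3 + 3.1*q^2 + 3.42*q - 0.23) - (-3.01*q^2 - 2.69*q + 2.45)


(1) = 10*p^4 - 12*p^3 + 18*p^2 - 8*p + 6
(2) = 0.657*c^3 - 14.3007*c^2 + 2.4309*c - 1.5111
(3) = -1.52*y^6 - 1.81*y^5 + 6.72*y^4 + 8.99*y^3 - 2.73*y^2 - 0.21*y - 7.64
(4) = 2*t^2 + 8*t - 24
(5) = -1.93*q^3 + 6.11*q^2 + 6.11*q - 2.68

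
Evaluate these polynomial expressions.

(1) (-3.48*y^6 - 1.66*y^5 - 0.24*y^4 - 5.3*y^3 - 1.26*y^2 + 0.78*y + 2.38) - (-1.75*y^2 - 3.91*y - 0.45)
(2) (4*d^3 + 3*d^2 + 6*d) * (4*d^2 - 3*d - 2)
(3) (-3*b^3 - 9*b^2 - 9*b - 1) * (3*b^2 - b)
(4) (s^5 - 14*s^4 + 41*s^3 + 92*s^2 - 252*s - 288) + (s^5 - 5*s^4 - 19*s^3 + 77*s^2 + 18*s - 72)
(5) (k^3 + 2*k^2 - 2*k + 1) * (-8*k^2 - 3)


(1) = -3.48*y^6 - 1.66*y^5 - 0.24*y^4 - 5.3*y^3 + 0.49*y^2 + 4.69*y + 2.83
(2) = 16*d^5 + 7*d^3 - 24*d^2 - 12*d
(3) = -9*b^5 - 24*b^4 - 18*b^3 + 6*b^2 + b
(4) = 2*s^5 - 19*s^4 + 22*s^3 + 169*s^2 - 234*s - 360
(5) = -8*k^5 - 16*k^4 + 13*k^3 - 14*k^2 + 6*k - 3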